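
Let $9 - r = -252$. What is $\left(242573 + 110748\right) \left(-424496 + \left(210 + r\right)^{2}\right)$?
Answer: $-71602267255$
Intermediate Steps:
$r = 261$ ($r = 9 - -252 = 9 + 252 = 261$)
$\left(242573 + 110748\right) \left(-424496 + \left(210 + r\right)^{2}\right) = \left(242573 + 110748\right) \left(-424496 + \left(210 + 261\right)^{2}\right) = 353321 \left(-424496 + 471^{2}\right) = 353321 \left(-424496 + 221841\right) = 353321 \left(-202655\right) = -71602267255$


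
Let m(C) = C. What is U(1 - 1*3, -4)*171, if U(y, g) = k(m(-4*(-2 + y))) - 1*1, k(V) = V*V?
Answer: 43605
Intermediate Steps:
k(V) = V²
U(y, g) = -1 + (8 - 4*y)² (U(y, g) = (-4*(-2 + y))² - 1*1 = (8 - 4*y)² - 1 = -1 + (8 - 4*y)²)
U(1 - 1*3, -4)*171 = (-1 + 16*(-2 + (1 - 1*3))²)*171 = (-1 + 16*(-2 + (1 - 3))²)*171 = (-1 + 16*(-2 - 2)²)*171 = (-1 + 16*(-4)²)*171 = (-1 + 16*16)*171 = (-1 + 256)*171 = 255*171 = 43605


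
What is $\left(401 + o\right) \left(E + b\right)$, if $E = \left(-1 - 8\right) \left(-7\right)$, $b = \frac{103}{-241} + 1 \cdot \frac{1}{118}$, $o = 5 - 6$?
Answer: $\frac{355936200}{14219} \approx 25032.0$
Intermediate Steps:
$o = -1$ ($o = 5 - 6 = -1$)
$b = - \frac{11913}{28438}$ ($b = 103 \left(- \frac{1}{241}\right) + 1 \cdot \frac{1}{118} = - \frac{103}{241} + \frac{1}{118} = - \frac{11913}{28438} \approx -0.41891$)
$E = 63$ ($E = \left(-9\right) \left(-7\right) = 63$)
$\left(401 + o\right) \left(E + b\right) = \left(401 - 1\right) \left(63 - \frac{11913}{28438}\right) = 400 \cdot \frac{1779681}{28438} = \frac{355936200}{14219}$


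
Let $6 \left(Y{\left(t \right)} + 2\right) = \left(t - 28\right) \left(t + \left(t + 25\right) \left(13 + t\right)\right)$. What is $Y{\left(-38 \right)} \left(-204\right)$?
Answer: $644436$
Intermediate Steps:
$Y{\left(t \right)} = -2 + \frac{\left(-28 + t\right) \left(t + \left(13 + t\right) \left(25 + t\right)\right)}{6}$ ($Y{\left(t \right)} = -2 + \frac{\left(t - 28\right) \left(t + \left(t + 25\right) \left(13 + t\right)\right)}{6} = -2 + \frac{\left(-28 + t\right) \left(t + \left(25 + t\right) \left(13 + t\right)\right)}{6} = -2 + \frac{\left(-28 + t\right) \left(t + \left(13 + t\right) \left(25 + t\right)\right)}{6}$)
$Y{\left(-38 \right)} \left(-204\right) = \left(- \frac{4556}{3} - - \frac{14573}{3} + \frac{\left(-38\right)^{3}}{6} + \frac{11 \left(-38\right)^{2}}{6}\right) \left(-204\right) = \left(- \frac{4556}{3} + \frac{14573}{3} + \frac{1}{6} \left(-54872\right) + \frac{11}{6} \cdot 1444\right) \left(-204\right) = \left(- \frac{4556}{3} + \frac{14573}{3} - \frac{27436}{3} + \frac{7942}{3}\right) \left(-204\right) = \left(-3159\right) \left(-204\right) = 644436$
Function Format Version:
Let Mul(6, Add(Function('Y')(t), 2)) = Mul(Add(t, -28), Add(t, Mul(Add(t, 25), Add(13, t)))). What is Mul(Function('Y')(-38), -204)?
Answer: 644436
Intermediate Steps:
Function('Y')(t) = Add(-2, Mul(Rational(1, 6), Add(-28, t), Add(t, Mul(Add(13, t), Add(25, t))))) (Function('Y')(t) = Add(-2, Mul(Rational(1, 6), Mul(Add(t, -28), Add(t, Mul(Add(t, 25), Add(13, t)))))) = Add(-2, Mul(Rational(1, 6), Mul(Add(-28, t), Add(t, Mul(Add(25, t), Add(13, t)))))) = Add(-2, Mul(Rational(1, 6), Mul(Add(-28, t), Add(t, Mul(Add(13, t), Add(25, t)))))) = Add(-2, Mul(Rational(1, 6), Add(-28, t), Add(t, Mul(Add(13, t), Add(25, t))))))
Mul(Function('Y')(-38), -204) = Mul(Add(Rational(-4556, 3), Mul(Rational(-767, 6), -38), Mul(Rational(1, 6), Pow(-38, 3)), Mul(Rational(11, 6), Pow(-38, 2))), -204) = Mul(Add(Rational(-4556, 3), Rational(14573, 3), Mul(Rational(1, 6), -54872), Mul(Rational(11, 6), 1444)), -204) = Mul(Add(Rational(-4556, 3), Rational(14573, 3), Rational(-27436, 3), Rational(7942, 3)), -204) = Mul(-3159, -204) = 644436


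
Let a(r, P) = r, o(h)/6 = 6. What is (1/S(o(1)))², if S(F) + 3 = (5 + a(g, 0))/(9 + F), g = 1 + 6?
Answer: 225/1681 ≈ 0.13385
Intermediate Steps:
g = 7
o(h) = 36 (o(h) = 6*6 = 36)
S(F) = -3 + 12/(9 + F) (S(F) = -3 + (5 + 7)/(9 + F) = -3 + 12/(9 + F))
(1/S(o(1)))² = (1/(3*(-5 - 1*36)/(9 + 36)))² = (1/(3*(-5 - 36)/45))² = (1/(3*(1/45)*(-41)))² = (1/(-41/15))² = (-15/41)² = 225/1681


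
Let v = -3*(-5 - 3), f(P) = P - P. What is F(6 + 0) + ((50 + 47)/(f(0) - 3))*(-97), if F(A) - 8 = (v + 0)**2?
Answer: 11161/3 ≈ 3720.3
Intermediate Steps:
f(P) = 0
v = 24 (v = -3*(-8) = 24)
F(A) = 584 (F(A) = 8 + (24 + 0)**2 = 8 + 24**2 = 8 + 576 = 584)
F(6 + 0) + ((50 + 47)/(f(0) - 3))*(-97) = 584 + ((50 + 47)/(0 - 3))*(-97) = 584 + (97/(-3))*(-97) = 584 + (97*(-1/3))*(-97) = 584 - 97/3*(-97) = 584 + 9409/3 = 11161/3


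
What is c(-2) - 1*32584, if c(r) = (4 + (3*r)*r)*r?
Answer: -32616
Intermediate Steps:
c(r) = r*(4 + 3*r²) (c(r) = (4 + 3*r²)*r = r*(4 + 3*r²))
c(-2) - 1*32584 = -2*(4 + 3*(-2)²) - 1*32584 = -2*(4 + 3*4) - 32584 = -2*(4 + 12) - 32584 = -2*16 - 32584 = -32 - 32584 = -32616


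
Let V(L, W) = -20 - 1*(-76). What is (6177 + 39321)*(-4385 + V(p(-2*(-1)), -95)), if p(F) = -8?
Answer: -196960842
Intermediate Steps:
V(L, W) = 56 (V(L, W) = -20 + 76 = 56)
(6177 + 39321)*(-4385 + V(p(-2*(-1)), -95)) = (6177 + 39321)*(-4385 + 56) = 45498*(-4329) = -196960842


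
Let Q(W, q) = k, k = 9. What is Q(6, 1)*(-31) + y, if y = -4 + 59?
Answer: -224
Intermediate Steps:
y = 55
Q(W, q) = 9
Q(6, 1)*(-31) + y = 9*(-31) + 55 = -279 + 55 = -224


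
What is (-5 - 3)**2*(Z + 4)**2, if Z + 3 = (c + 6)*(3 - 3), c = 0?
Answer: 64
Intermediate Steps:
Z = -3 (Z = -3 + (0 + 6)*(3 - 3) = -3 + 6*0 = -3 + 0 = -3)
(-5 - 3)**2*(Z + 4)**2 = (-5 - 3)**2*(-3 + 4)**2 = (-8)**2*1**2 = 64*1 = 64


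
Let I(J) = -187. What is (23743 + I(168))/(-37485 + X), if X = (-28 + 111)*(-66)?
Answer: -7852/14321 ≈ -0.54829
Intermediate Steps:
X = -5478 (X = 83*(-66) = -5478)
(23743 + I(168))/(-37485 + X) = (23743 - 187)/(-37485 - 5478) = 23556/(-42963) = 23556*(-1/42963) = -7852/14321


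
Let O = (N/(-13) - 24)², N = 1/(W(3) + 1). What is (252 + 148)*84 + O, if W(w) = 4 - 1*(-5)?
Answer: 577580641/16900 ≈ 34176.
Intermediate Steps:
W(w) = 9 (W(w) = 4 + 5 = 9)
N = ⅒ (N = 1/(9 + 1) = 1/10 = ⅒ ≈ 0.10000)
O = 9740641/16900 (O = ((⅒)/(-13) - 24)² = ((⅒)*(-1/13) - 24)² = (-1/130 - 24)² = (-3121/130)² = 9740641/16900 ≈ 576.37)
(252 + 148)*84 + O = (252 + 148)*84 + 9740641/16900 = 400*84 + 9740641/16900 = 33600 + 9740641/16900 = 577580641/16900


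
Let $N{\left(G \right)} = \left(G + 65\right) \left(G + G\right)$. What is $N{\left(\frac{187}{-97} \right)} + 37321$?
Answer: $\frac{348865157}{9409} \approx 37078.0$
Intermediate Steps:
$N{\left(G \right)} = 2 G \left(65 + G\right)$ ($N{\left(G \right)} = \left(65 + G\right) 2 G = 2 G \left(65 + G\right)$)
$N{\left(\frac{187}{-97} \right)} + 37321 = 2 \frac{187}{-97} \left(65 + \frac{187}{-97}\right) + 37321 = 2 \cdot 187 \left(- \frac{1}{97}\right) \left(65 + 187 \left(- \frac{1}{97}\right)\right) + 37321 = 2 \left(- \frac{187}{97}\right) \left(65 - \frac{187}{97}\right) + 37321 = 2 \left(- \frac{187}{97}\right) \frac{6118}{97} + 37321 = - \frac{2288132}{9409} + 37321 = \frac{348865157}{9409}$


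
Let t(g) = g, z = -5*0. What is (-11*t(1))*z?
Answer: 0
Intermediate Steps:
z = 0
(-11*t(1))*z = -11*1*0 = -11*0 = 0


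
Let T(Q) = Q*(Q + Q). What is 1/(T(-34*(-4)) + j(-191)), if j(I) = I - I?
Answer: 1/36992 ≈ 2.7033e-5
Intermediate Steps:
j(I) = 0
T(Q) = 2*Q² (T(Q) = Q*(2*Q) = 2*Q²)
1/(T(-34*(-4)) + j(-191)) = 1/(2*(-34*(-4))² + 0) = 1/(2*136² + 0) = 1/(2*18496 + 0) = 1/(36992 + 0) = 1/36992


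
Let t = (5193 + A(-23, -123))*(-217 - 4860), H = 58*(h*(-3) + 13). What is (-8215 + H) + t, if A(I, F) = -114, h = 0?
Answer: -25793544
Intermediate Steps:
H = 754 (H = 58*(0*(-3) + 13) = 58*(0 + 13) = 58*13 = 754)
t = -25786083 (t = (5193 - 114)*(-217 - 4860) = 5079*(-5077) = -25786083)
(-8215 + H) + t = (-8215 + 754) - 25786083 = -7461 - 25786083 = -25793544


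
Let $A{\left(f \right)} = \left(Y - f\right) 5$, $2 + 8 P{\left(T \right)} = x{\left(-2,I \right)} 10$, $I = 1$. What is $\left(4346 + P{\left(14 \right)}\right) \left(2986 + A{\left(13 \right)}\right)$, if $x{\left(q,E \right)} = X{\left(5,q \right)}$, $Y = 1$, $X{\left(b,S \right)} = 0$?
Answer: $\frac{25431329}{2} \approx 1.2716 \cdot 10^{7}$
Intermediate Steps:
$x{\left(q,E \right)} = 0$
$P{\left(T \right)} = - \frac{1}{4}$ ($P{\left(T \right)} = - \frac{1}{4} + \frac{0 \cdot 10}{8} = - \frac{1}{4} + \frac{1}{8} \cdot 0 = - \frac{1}{4} + 0 = - \frac{1}{4}$)
$A{\left(f \right)} = 5 - 5 f$ ($A{\left(f \right)} = \left(1 - f\right) 5 = 5 - 5 f$)
$\left(4346 + P{\left(14 \right)}\right) \left(2986 + A{\left(13 \right)}\right) = \left(4346 - \frac{1}{4}\right) \left(2986 + \left(5 - 65\right)\right) = \frac{17383 \left(2986 + \left(5 - 65\right)\right)}{4} = \frac{17383 \left(2986 - 60\right)}{4} = \frac{17383}{4} \cdot 2926 = \frac{25431329}{2}$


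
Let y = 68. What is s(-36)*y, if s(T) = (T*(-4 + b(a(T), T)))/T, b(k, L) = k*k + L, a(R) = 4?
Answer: -1632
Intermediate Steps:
b(k, L) = L + k² (b(k, L) = k² + L = L + k²)
s(T) = 12 + T (s(T) = (T*(-4 + (T + 4²)))/T = (T*(-4 + (T + 16)))/T = (T*(-4 + (16 + T)))/T = (T*(12 + T))/T = 12 + T)
s(-36)*y = (12 - 36)*68 = -24*68 = -1632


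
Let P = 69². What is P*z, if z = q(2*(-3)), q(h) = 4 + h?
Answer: -9522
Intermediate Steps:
P = 4761
z = -2 (z = 4 + 2*(-3) = 4 - 6 = -2)
P*z = 4761*(-2) = -9522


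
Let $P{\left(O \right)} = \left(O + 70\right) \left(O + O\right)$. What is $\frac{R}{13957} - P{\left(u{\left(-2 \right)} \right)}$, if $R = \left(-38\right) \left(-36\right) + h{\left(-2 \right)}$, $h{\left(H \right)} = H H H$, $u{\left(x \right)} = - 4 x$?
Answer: $- \frac{1024528}{821} \approx -1247.9$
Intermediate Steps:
$h{\left(H \right)} = H^{3}$ ($h{\left(H \right)} = H^{2} H = H^{3}$)
$P{\left(O \right)} = 2 O \left(70 + O\right)$ ($P{\left(O \right)} = \left(70 + O\right) 2 O = 2 O \left(70 + O\right)$)
$R = 1360$ ($R = \left(-38\right) \left(-36\right) + \left(-2\right)^{3} = 1368 - 8 = 1360$)
$\frac{R}{13957} - P{\left(u{\left(-2 \right)} \right)} = \frac{1360}{13957} - 2 \left(\left(-4\right) \left(-2\right)\right) \left(70 - -8\right) = 1360 \cdot \frac{1}{13957} - 2 \cdot 8 \left(70 + 8\right) = \frac{80}{821} - 2 \cdot 8 \cdot 78 = \frac{80}{821} - 1248 = - \frac{1024528}{821}$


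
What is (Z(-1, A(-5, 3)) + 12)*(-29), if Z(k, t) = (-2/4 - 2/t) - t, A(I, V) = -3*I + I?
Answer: -377/10 ≈ -37.700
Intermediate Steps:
A(I, V) = -2*I
Z(k, t) = -½ - t - 2/t (Z(k, t) = (-2*¼ - 2/t) - t = (-½ - 2/t) - t = -½ - t - 2/t)
(Z(-1, A(-5, 3)) + 12)*(-29) = ((-½ - (-2)*(-5) - 2/((-2*(-5)))) + 12)*(-29) = ((-½ - 1*10 - 2/10) + 12)*(-29) = ((-½ - 10 - 2*⅒) + 12)*(-29) = ((-½ - 10 - ⅕) + 12)*(-29) = (-107/10 + 12)*(-29) = (13/10)*(-29) = -377/10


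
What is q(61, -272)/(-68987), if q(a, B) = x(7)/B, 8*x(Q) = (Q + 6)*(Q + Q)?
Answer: 91/75057856 ≈ 1.2124e-6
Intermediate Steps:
x(Q) = Q*(6 + Q)/4 (x(Q) = ((Q + 6)*(Q + Q))/8 = ((6 + Q)*(2*Q))/8 = (2*Q*(6 + Q))/8 = Q*(6 + Q)/4)
q(a, B) = 91/(4*B) (q(a, B) = ((1/4)*7*(6 + 7))/B = ((1/4)*7*13)/B = 91/(4*B))
q(61, -272)/(-68987) = ((91/4)/(-272))/(-68987) = ((91/4)*(-1/272))*(-1/68987) = -91/1088*(-1/68987) = 91/75057856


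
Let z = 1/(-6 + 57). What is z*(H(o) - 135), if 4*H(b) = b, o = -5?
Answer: -545/204 ≈ -2.6716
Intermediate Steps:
H(b) = b/4
z = 1/51 ≈ 0.019608
z*(H(o) - 135) = ((1/4)*(-5) - 135)/51 = (-5/4 - 135)/51 = (1/51)*(-545/4) = -545/204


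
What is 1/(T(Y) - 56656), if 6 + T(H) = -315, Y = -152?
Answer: -1/56977 ≈ -1.7551e-5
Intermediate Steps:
T(H) = -321 (T(H) = -6 - 315 = -321)
1/(T(Y) - 56656) = 1/(-321 - 56656) = 1/(-56977) = -1/56977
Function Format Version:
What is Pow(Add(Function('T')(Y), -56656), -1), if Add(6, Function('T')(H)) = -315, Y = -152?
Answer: Rational(-1, 56977) ≈ -1.7551e-5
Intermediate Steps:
Function('T')(H) = -321 (Function('T')(H) = Add(-6, -315) = -321)
Pow(Add(Function('T')(Y), -56656), -1) = Pow(Add(-321, -56656), -1) = Pow(-56977, -1) = Rational(-1, 56977)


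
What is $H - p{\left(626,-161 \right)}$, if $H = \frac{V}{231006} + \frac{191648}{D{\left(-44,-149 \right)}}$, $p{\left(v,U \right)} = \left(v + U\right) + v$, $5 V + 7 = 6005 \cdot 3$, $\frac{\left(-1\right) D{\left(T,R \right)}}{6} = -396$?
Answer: $- \frac{57764276459}{57173985} \approx -1010.3$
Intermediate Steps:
$D{\left(T,R \right)} = 2376$ ($D{\left(T,R \right)} = \left(-6\right) \left(-396\right) = 2376$)
$V = \frac{18008}{5}$ ($V = - \frac{7}{5} + \frac{6005 \cdot 3}{5} = - \frac{7}{5} + \frac{1}{5} \cdot 18015 = - \frac{7}{5} + 3603 = \frac{18008}{5} \approx 3601.6$)
$p{\left(v,U \right)} = U + 2 v$ ($p{\left(v,U \right)} = \left(U + v\right) + v = U + 2 v$)
$H = \frac{4612541176}{57173985}$ ($H = \frac{18008}{5 \cdot 231006} + \frac{191648}{2376} = \frac{18008}{5} \cdot \frac{1}{231006} + 191648 \cdot \frac{1}{2376} = \frac{9004}{577515} + \frac{23956}{297} = \frac{4612541176}{57173985} \approx 80.676$)
$H - p{\left(626,-161 \right)} = \frac{4612541176}{57173985} - \left(-161 + 2 \cdot 626\right) = \frac{4612541176}{57173985} - \left(-161 + 1252\right) = \frac{4612541176}{57173985} - 1091 = - \frac{57764276459}{57173985}$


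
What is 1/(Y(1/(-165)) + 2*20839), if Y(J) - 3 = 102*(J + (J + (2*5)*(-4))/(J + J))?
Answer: 55/20808226 ≈ 2.6432e-6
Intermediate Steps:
Y(J) = 3 + 102*J + 51*(-40 + J)/J (Y(J) = 3 + 102*(J + (J + (2*5)*(-4))/(J + J)) = 3 + 102*(J + (J + 10*(-4))/((2*J))) = 3 + 102*(J + (J - 40)*(1/(2*J))) = 3 + 102*(J + (-40 + J)*(1/(2*J))) = 3 + 102*(J + (-40 + J)/(2*J)) = 3 + (102*J + 51*(-40 + J)/J) = 3 + 102*J + 51*(-40 + J)/J)
1/(Y(1/(-165)) + 2*20839) = 1/((54 - 2040/(1/(-165)) + 102/(-165)) + 2*20839) = 1/((54 - 2040/(-1/165) + 102*(-1/165)) + 41678) = 1/((54 - 2040*(-165) - 34/55) + 41678) = 1/((54 + 336600 - 34/55) + 41678) = 1/(18515936/55 + 41678) = 1/(20808226/55) = 55/20808226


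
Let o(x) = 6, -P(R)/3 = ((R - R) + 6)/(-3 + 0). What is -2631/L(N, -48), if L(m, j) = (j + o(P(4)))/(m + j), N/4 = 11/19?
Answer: -54374/19 ≈ -2861.8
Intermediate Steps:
N = 44/19 (N = 4*(11/19) = 44/19 ≈ 2.3158)
P(R) = 6 (P(R) = -3*((R - R) + 6)/(-3 + 0) = -3*(0 + 6)/(-3) = -18*(-1)/3 = -3*(-2) = 6)
L(m, j) = (6 + j)/(j + m) (L(m, j) = (j + 6)/(m + j) = (6 + j)/(j + m))
-2631/L(N, -48) = -2631*(-48 + 44/19)/(6 - 48) = -2631/(-42/(-868/19)) = -2631/((-19/868*(-42))) = -2631/57/62 = -2631*62/57 = -54374/19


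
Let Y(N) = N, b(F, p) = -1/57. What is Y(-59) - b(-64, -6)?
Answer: -3362/57 ≈ -58.982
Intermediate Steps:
b(F, p) = -1/57 (b(F, p) = -1*1/57 = -1/57)
Y(-59) - b(-64, -6) = -59 - 1*(-1/57) = -59 + 1/57 = -3362/57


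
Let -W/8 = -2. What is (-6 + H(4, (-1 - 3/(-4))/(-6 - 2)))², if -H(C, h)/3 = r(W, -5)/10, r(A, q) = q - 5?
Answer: 9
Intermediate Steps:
W = 16 (W = -8*(-2) = 16)
r(A, q) = -5 + q
H(C, h) = 3 (H(C, h) = -3*(-5 - 5)/10 = -(-30)/10 = -3*(-1) = 3)
(-6 + H(4, (-1 - 3/(-4))/(-6 - 2)))² = (-6 + 3)² = (-3)² = 9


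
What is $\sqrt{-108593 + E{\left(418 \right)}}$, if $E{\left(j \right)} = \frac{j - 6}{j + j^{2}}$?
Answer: $\frac{9 i \sqrt{10281048810527}}{87571} \approx 329.53 i$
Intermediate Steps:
$E{\left(j \right)} = \frac{-6 + j}{j + j^{2}}$
$\sqrt{-108593 + E{\left(418 \right)}} = \sqrt{-108593 + \frac{-6 + 418}{418 \left(1 + 418\right)}} = \sqrt{-108593 + \frac{1}{418} \cdot \frac{1}{419} \cdot 412} = \sqrt{-108593 + \frac{206}{87571}} = \sqrt{- \frac{9509597397}{87571}} = \frac{9 i \sqrt{10281048810527}}{87571}$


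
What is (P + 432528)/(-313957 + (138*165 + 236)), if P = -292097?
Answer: -140431/290951 ≈ -0.48266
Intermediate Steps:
(P + 432528)/(-313957 + (138*165 + 236)) = (-292097 + 432528)/(-313957 + (138*165 + 236)) = 140431/(-313957 + (22770 + 236)) = 140431/(-313957 + 23006) = 140431/(-290951) = 140431*(-1/290951) = -140431/290951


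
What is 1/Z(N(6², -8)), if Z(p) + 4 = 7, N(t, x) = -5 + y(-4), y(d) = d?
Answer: ⅓ ≈ 0.33333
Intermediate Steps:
N(t, x) = -9 (N(t, x) = -5 - 4 = -9)
Z(p) = 3 (Z(p) = -4 + 7 = 3)
1/Z(N(6², -8)) = 1/3 = ⅓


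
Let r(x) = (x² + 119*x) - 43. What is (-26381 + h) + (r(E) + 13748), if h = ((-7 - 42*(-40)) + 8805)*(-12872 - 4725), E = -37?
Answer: -184397076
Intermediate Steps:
r(x) = -43 + x² + 119*x
h = -184381366 (h = ((-7 + 1680) + 8805)*(-17597) = (1673 + 8805)*(-17597) = 10478*(-17597) = -184381366)
(-26381 + h) + (r(E) + 13748) = (-26381 - 184381366) + ((-43 + (-37)² + 119*(-37)) + 13748) = -184407747 + ((-43 + 1369 - 4403) + 13748) = -184407747 + (-3077 + 13748) = -184407747 + 10671 = -184397076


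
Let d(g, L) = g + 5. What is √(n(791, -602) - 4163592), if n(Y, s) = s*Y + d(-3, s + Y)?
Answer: 2*I*√1159943 ≈ 2154.0*I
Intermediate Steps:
d(g, L) = 5 + g
n(Y, s) = 2 + Y*s (n(Y, s) = s*Y + (5 - 3) = Y*s + 2 = 2 + Y*s)
√(n(791, -602) - 4163592) = √((2 + 791*(-602)) - 4163592) = √((2 - 476182) - 4163592) = √(-476180 - 4163592) = √(-4639772) = 2*I*√1159943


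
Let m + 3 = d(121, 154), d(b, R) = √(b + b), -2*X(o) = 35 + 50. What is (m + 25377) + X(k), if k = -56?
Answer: 50663/2 + 11*√2 ≈ 25347.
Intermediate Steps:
X(o) = -85/2 (X(o) = -(35 + 50)/2 = -½*85 = -85/2)
d(b, R) = √2*√b (d(b, R) = √(2*b) = √2*√b)
m = -3 + 11*√2 (m = -3 + √2*√121 = -3 + √2*11 = -3 + 11*√2 ≈ 12.556)
(m + 25377) + X(k) = ((-3 + 11*√2) + 25377) - 85/2 = (25374 + 11*√2) - 85/2 = 50663/2 + 11*√2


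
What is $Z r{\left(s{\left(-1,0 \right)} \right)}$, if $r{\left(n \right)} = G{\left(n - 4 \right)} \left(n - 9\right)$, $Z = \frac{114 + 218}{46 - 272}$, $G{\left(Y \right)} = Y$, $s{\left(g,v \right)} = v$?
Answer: $- \frac{5976}{113} \approx -52.885$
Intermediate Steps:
$Z = - \frac{166}{113}$ ($Z = \frac{332}{-226} = 332 \left(- \frac{1}{226}\right) = - \frac{166}{113} \approx -1.469$)
$r{\left(n \right)} = \left(-9 + n\right) \left(-4 + n\right)$ ($r{\left(n \right)} = \left(n - 4\right) \left(n - 9\right) = \left(n - 4\right) \left(-9 + n\right) = \left(-4 + n\right) \left(-9 + n\right) = \left(-9 + n\right) \left(-4 + n\right)$)
$Z r{\left(s{\left(-1,0 \right)} \right)} = - \frac{166 \left(-9 + 0\right) \left(-4 + 0\right)}{113} = - \frac{166 \left(\left(-9\right) \left(-4\right)\right)}{113} = \left(- \frac{166}{113}\right) 36 = - \frac{5976}{113}$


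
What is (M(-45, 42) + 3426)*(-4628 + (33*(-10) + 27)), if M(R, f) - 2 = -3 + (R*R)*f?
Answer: -436270225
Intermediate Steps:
M(R, f) = -1 + f*R**2 (M(R, f) = 2 + (-3 + (R*R)*f) = 2 + (-3 + R**2*f) = 2 + (-3 + f*R**2) = -1 + f*R**2)
(M(-45, 42) + 3426)*(-4628 + (33*(-10) + 27)) = ((-1 + 42*(-45)**2) + 3426)*(-4628 + (33*(-10) + 27)) = ((-1 + 42*2025) + 3426)*(-4628 + (-330 + 27)) = ((-1 + 85050) + 3426)*(-4628 - 303) = (85049 + 3426)*(-4931) = 88475*(-4931) = -436270225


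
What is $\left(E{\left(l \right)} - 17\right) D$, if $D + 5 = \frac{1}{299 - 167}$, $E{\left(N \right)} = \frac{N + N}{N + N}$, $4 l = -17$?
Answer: $\frac{2636}{33} \approx 79.879$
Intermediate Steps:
$l = - \frac{17}{4}$ ($l = \frac{1}{4} \left(-17\right) = - \frac{17}{4} \approx -4.25$)
$E{\left(N \right)} = 1$ ($E{\left(N \right)} = \frac{2 N}{2 N} = 2 N \frac{1}{2 N} = 1$)
$D = - \frac{659}{132}$ ($D = -5 + \frac{1}{299 - 167} = -5 + \frac{1}{132} = - \frac{659}{132} \approx -4.9924$)
$\left(E{\left(l \right)} - 17\right) D = \left(1 - 17\right) \left(- \frac{659}{132}\right) = \left(-16\right) \left(- \frac{659}{132}\right) = \frac{2636}{33}$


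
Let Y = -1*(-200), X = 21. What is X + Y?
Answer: 221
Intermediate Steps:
Y = 200
X + Y = 21 + 200 = 221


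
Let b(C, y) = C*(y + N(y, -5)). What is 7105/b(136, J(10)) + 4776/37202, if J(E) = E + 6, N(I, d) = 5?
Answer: 19854319/7589208 ≈ 2.6161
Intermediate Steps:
J(E) = 6 + E
b(C, y) = C*(5 + y) (b(C, y) = C*(y + 5) = C*(5 + y))
7105/b(136, J(10)) + 4776/37202 = 7105/((136*(5 + (6 + 10)))) + 4776/37202 = 7105/((136*(5 + 16))) + 4776*(1/37202) = 7105/((136*21)) + 2388/18601 = 7105/2856 + 2388/18601 = 7105*(1/2856) + 2388/18601 = 1015/408 + 2388/18601 = 19854319/7589208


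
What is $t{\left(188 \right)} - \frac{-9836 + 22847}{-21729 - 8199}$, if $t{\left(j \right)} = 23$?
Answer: $\frac{233785}{9976} \approx 23.435$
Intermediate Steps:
$t{\left(188 \right)} - \frac{-9836 + 22847}{-21729 - 8199} = 23 - \frac{-9836 + 22847}{-21729 - 8199} = 23 - \frac{13011}{-29928} = 23 - 13011 \left(- \frac{1}{29928}\right) = 23 - - \frac{4337}{9976} = 23 + \frac{4337}{9976} = \frac{233785}{9976}$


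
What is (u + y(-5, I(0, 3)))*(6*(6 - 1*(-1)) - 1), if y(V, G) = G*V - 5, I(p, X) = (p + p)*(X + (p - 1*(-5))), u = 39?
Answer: 1394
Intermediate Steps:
I(p, X) = 2*p*(5 + X + p) (I(p, X) = (2*p)*(X + (p + 5)) = (2*p)*(X + (5 + p)) = (2*p)*(5 + X + p) = 2*p*(5 + X + p))
y(V, G) = -5 + G*V
(u + y(-5, I(0, 3)))*(6*(6 - 1*(-1)) - 1) = (39 + (-5 + (2*0*(5 + 3 + 0))*(-5)))*(6*(6 - 1*(-1)) - 1) = (39 + (-5 + (2*0*8)*(-5)))*(6*(6 + 1) - 1) = (39 + (-5 + 0*(-5)))*(6*7 - 1) = (39 + (-5 + 0))*(42 - 1) = (39 - 5)*41 = 34*41 = 1394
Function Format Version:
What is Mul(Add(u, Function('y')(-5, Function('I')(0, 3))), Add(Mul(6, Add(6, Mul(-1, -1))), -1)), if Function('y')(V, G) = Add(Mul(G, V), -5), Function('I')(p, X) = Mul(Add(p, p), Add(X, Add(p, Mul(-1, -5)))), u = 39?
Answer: 1394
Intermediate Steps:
Function('I')(p, X) = Mul(2, p, Add(5, X, p)) (Function('I')(p, X) = Mul(Mul(2, p), Add(X, Add(p, 5))) = Mul(Mul(2, p), Add(X, Add(5, p))) = Mul(Mul(2, p), Add(5, X, p)) = Mul(2, p, Add(5, X, p)))
Function('y')(V, G) = Add(-5, Mul(G, V))
Mul(Add(u, Function('y')(-5, Function('I')(0, 3))), Add(Mul(6, Add(6, Mul(-1, -1))), -1)) = Mul(Add(39, Add(-5, Mul(Mul(2, 0, Add(5, 3, 0)), -5))), Add(Mul(6, Add(6, Mul(-1, -1))), -1)) = Mul(Add(39, Add(-5, Mul(Mul(2, 0, 8), -5))), Add(Mul(6, Add(6, 1)), -1)) = Mul(Add(39, Add(-5, Mul(0, -5))), Add(Mul(6, 7), -1)) = Mul(Add(39, Add(-5, 0)), Add(42, -1)) = Mul(Add(39, -5), 41) = Mul(34, 41) = 1394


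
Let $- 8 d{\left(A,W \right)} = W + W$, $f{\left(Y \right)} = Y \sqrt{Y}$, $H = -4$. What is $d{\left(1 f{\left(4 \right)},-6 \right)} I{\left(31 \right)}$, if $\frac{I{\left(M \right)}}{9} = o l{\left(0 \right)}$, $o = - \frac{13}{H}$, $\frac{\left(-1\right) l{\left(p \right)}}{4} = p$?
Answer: $0$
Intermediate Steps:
$l{\left(p \right)} = - 4 p$
$f{\left(Y \right)} = Y^{\frac{3}{2}}$
$o = \frac{13}{4}$ ($o = - \frac{13}{-4} = \left(-13\right) \left(- \frac{1}{4}\right) = \frac{13}{4} \approx 3.25$)
$d{\left(A,W \right)} = - \frac{W}{4}$ ($d{\left(A,W \right)} = - \frac{W + W}{8} = - \frac{2 W}{8} = - \frac{W}{4}$)
$I{\left(M \right)} = 0$ ($I{\left(M \right)} = 9 \frac{13 \left(\left(-4\right) 0\right)}{4} = 9 \cdot \frac{13}{4} \cdot 0 = 9 \cdot 0 = 0$)
$d{\left(1 f{\left(4 \right)},-6 \right)} I{\left(31 \right)} = \left(- \frac{1}{4}\right) \left(-6\right) 0 = \frac{3}{2} \cdot 0 = 0$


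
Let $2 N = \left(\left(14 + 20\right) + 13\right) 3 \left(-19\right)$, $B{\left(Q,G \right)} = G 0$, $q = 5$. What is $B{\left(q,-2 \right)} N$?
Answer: $0$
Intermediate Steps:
$B{\left(Q,G \right)} = 0$
$N = - \frac{2679}{2}$ ($N = \frac{\left(\left(14 + 20\right) + 13\right) 3 \left(-19\right)}{2} = \frac{\left(34 + 13\right) 3 \left(-19\right)}{2} = \frac{47 \cdot 3 \left(-19\right)}{2} = \frac{141 \left(-19\right)}{2} = \frac{1}{2} \left(-2679\right) = - \frac{2679}{2} \approx -1339.5$)
$B{\left(q,-2 \right)} N = 0 \left(- \frac{2679}{2}\right) = 0$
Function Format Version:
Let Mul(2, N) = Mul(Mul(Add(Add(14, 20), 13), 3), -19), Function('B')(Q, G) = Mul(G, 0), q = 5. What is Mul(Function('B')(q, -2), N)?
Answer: 0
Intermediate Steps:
Function('B')(Q, G) = 0
N = Rational(-2679, 2) (N = Mul(Rational(1, 2), Mul(Mul(Add(Add(14, 20), 13), 3), -19)) = Mul(Rational(1, 2), Mul(Mul(Add(34, 13), 3), -19)) = Mul(Rational(1, 2), Mul(Mul(47, 3), -19)) = Mul(Rational(1, 2), Mul(141, -19)) = Mul(Rational(1, 2), -2679) = Rational(-2679, 2) ≈ -1339.5)
Mul(Function('B')(q, -2), N) = Mul(0, Rational(-2679, 2)) = 0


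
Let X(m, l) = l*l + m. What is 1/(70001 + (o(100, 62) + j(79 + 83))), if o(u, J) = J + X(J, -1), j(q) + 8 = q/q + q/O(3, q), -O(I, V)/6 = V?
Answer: 6/420713 ≈ 1.4262e-5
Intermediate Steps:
O(I, V) = -6*V
X(m, l) = m + l² (X(m, l) = l² + m = m + l²)
j(q) = -43/6 (j(q) = -8 + (q/q + q/((-6*q))) = -8 + (1 + q*(-1/(6*q))) = -8 + (1 - ⅙) = -8 + ⅚ = -43/6)
o(u, J) = 1 + 2*J (o(u, J) = J + (J + (-1)²) = J + (J + 1) = J + (1 + J) = 1 + 2*J)
1/(70001 + (o(100, 62) + j(79 + 83))) = 1/(70001 + ((1 + 2*62) - 43/6)) = 1/(70001 + ((1 + 124) - 43/6)) = 1/(70001 + (125 - 43/6)) = 1/(70001 + 707/6) = 1/(420713/6) = 6/420713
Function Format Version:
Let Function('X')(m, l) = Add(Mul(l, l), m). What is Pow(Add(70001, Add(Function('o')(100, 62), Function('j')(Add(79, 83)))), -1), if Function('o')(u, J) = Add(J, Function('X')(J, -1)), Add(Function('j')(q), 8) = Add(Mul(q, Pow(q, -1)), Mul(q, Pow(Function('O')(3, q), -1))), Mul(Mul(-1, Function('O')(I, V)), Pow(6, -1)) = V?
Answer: Rational(6, 420713) ≈ 1.4262e-5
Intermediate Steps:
Function('O')(I, V) = Mul(-6, V)
Function('X')(m, l) = Add(m, Pow(l, 2)) (Function('X')(m, l) = Add(Pow(l, 2), m) = Add(m, Pow(l, 2)))
Function('j')(q) = Rational(-43, 6) (Function('j')(q) = Add(-8, Add(Mul(q, Pow(q, -1)), Mul(q, Pow(Mul(-6, q), -1)))) = Add(-8, Add(1, Mul(q, Mul(Rational(-1, 6), Pow(q, -1))))) = Add(-8, Add(1, Rational(-1, 6))) = Add(-8, Rational(5, 6)) = Rational(-43, 6))
Function('o')(u, J) = Add(1, Mul(2, J)) (Function('o')(u, J) = Add(J, Add(J, Pow(-1, 2))) = Add(J, Add(J, 1)) = Add(J, Add(1, J)) = Add(1, Mul(2, J)))
Pow(Add(70001, Add(Function('o')(100, 62), Function('j')(Add(79, 83)))), -1) = Pow(Add(70001, Add(Add(1, Mul(2, 62)), Rational(-43, 6))), -1) = Pow(Add(70001, Add(Add(1, 124), Rational(-43, 6))), -1) = Pow(Add(70001, Add(125, Rational(-43, 6))), -1) = Pow(Add(70001, Rational(707, 6)), -1) = Pow(Rational(420713, 6), -1) = Rational(6, 420713)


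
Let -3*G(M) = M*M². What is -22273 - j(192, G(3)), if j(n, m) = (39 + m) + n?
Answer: -22495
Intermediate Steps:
G(M) = -M³/3 (G(M) = -M*M²/3 = -M³/3)
j(n, m) = 39 + m + n
-22273 - j(192, G(3)) = -22273 - (39 - ⅓*3³ + 192) = -22273 - (39 - ⅓*27 + 192) = -22273 - (39 - 9 + 192) = -22273 - 1*222 = -22273 - 222 = -22495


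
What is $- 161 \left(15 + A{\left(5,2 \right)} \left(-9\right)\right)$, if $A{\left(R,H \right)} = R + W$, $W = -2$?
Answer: $1932$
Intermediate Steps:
$A{\left(R,H \right)} = -2 + R$ ($A{\left(R,H \right)} = R - 2 = -2 + R$)
$- 161 \left(15 + A{\left(5,2 \right)} \left(-9\right)\right) = - 161 \left(15 + \left(-2 + 5\right) \left(-9\right)\right) = - 161 \left(15 + 3 \left(-9\right)\right) = - 161 \left(15 - 27\right) = \left(-161\right) \left(-12\right) = 1932$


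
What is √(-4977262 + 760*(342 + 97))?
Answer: 3*I*√515958 ≈ 2154.9*I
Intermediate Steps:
√(-4977262 + 760*(342 + 97)) = √(-4977262 + 760*439) = √(-4977262 + 333640) = √(-4643622) = 3*I*√515958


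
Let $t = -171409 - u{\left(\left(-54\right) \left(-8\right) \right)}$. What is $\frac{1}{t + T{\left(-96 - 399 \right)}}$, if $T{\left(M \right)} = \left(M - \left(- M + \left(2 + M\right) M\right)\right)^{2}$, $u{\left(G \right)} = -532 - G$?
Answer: $\frac{1}{60037080180} \approx 1.6656 \cdot 10^{-11}$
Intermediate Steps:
$t = -170445$ ($t = -171409 - \left(-532 - \left(-54\right) \left(-8\right)\right) = -171409 - \left(-532 - 432\right) = -171409 - -964 = -171409 + 964 = -170445$)
$T{\left(M \right)} = \left(2 M - M \left(2 + M\right)\right)^{2}$ ($T{\left(M \right)} = \left(M - \left(- M + M \left(2 + M\right)\right)\right)^{2} = \left(2 M - M \left(2 + M\right)\right)^{2}$)
$\frac{1}{t + T{\left(-96 - 399 \right)}} = \frac{1}{-170445 + \left(-96 - 399\right)^{4}} = \frac{1}{-170445 + \left(-495\right)^{4}} = \frac{1}{-170445 + 60037250625} = \frac{1}{60037080180}$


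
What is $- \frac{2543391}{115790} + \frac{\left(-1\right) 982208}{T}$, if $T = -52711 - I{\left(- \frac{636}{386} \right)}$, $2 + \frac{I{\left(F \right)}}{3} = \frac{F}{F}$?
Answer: $- \frac{5081797127}{1525764830} \approx -3.3307$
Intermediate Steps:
$I{\left(F \right)} = -3$ ($I{\left(F \right)} = -6 + 3 \frac{F}{F} = -6 + 3 \cdot 1 = -6 + 3 = -3$)
$T = -52708$ ($T = -52711 - -3 = -52711 + 3 = -52708$)
$- \frac{2543391}{115790} + \frac{\left(-1\right) 982208}{T} = - \frac{2543391}{115790} + \frac{\left(-1\right) 982208}{-52708} = \left(-2543391\right) \frac{1}{115790} - - \frac{245552}{13177} = - \frac{2543391}{115790} + \frac{245552}{13177} = - \frac{5081797127}{1525764830}$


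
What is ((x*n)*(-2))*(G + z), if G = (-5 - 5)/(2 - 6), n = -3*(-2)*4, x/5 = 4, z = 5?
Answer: -7200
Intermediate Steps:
x = 20 (x = 5*4 = 20)
n = 24 (n = 6*4 = 24)
G = 5/2 (G = -10/(-4) = -10*(-1/4) = 5/2 ≈ 2.5000)
((x*n)*(-2))*(G + z) = ((20*24)*(-2))*(5/2 + 5) = (480*(-2))*(15/2) = -960*15/2 = -7200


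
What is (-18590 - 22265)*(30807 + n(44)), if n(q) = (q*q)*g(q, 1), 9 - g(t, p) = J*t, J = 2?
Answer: 4989907135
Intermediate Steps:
g(t, p) = 9 - 2*t
n(q) = q²*(9 - 2*q) (n(q) = (q*q)*(9 - 2*q) = q²*(9 - 2*q))
(-18590 - 22265)*(30807 + n(44)) = (-18590 - 22265)*(30807 + 44²*(9 - 2*44)) = -40855*(30807 + 1936*(9 - 88)) = -40855*(30807 + 1936*(-79)) = -40855*(30807 - 152944) = -40855*(-122137) = 4989907135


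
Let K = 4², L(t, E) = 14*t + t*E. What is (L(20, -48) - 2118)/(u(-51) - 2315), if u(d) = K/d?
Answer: 142698/118081 ≈ 1.2085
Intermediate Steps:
L(t, E) = 14*t + E*t
K = 16
u(d) = 16/d
(L(20, -48) - 2118)/(u(-51) - 2315) = (20*(14 - 48) - 2118)/(16/(-51) - 2315) = (20*(-34) - 2118)/(16*(-1/51) - 2315) = (-680 - 2118)/(-16/51 - 2315) = -2798/(-118081/51) = -2798*(-51/118081) = 142698/118081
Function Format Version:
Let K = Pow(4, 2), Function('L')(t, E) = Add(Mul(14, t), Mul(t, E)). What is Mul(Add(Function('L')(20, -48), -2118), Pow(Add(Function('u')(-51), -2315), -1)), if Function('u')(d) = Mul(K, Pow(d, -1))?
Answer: Rational(142698, 118081) ≈ 1.2085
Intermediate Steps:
Function('L')(t, E) = Add(Mul(14, t), Mul(E, t))
K = 16
Function('u')(d) = Mul(16, Pow(d, -1))
Mul(Add(Function('L')(20, -48), -2118), Pow(Add(Function('u')(-51), -2315), -1)) = Mul(Add(Mul(20, Add(14, -48)), -2118), Pow(Add(Mul(16, Pow(-51, -1)), -2315), -1)) = Mul(Add(Mul(20, -34), -2118), Pow(Add(Mul(16, Rational(-1, 51)), -2315), -1)) = Mul(Add(-680, -2118), Pow(Add(Rational(-16, 51), -2315), -1)) = Mul(-2798, Pow(Rational(-118081, 51), -1)) = Mul(-2798, Rational(-51, 118081)) = Rational(142698, 118081)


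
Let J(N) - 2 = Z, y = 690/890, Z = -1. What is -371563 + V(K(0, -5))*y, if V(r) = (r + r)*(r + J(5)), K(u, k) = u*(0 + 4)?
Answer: -371563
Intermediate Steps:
K(u, k) = 4*u (K(u, k) = u*4 = 4*u)
y = 69/89 (y = 690*(1/890) = 69/89 ≈ 0.77528)
J(N) = 1 (J(N) = 2 - 1 = 1)
V(r) = 2*r*(1 + r) (V(r) = (r + r)*(r + 1) = (2*r)*(1 + r) = 2*r*(1 + r))
-371563 + V(K(0, -5))*y = -371563 + (2*(4*0)*(1 + 4*0))*(69/89) = -371563 + (2*0*(1 + 0))*(69/89) = -371563 + (2*0*1)*(69/89) = -371563 + 0*(69/89) = -371563 + 0 = -371563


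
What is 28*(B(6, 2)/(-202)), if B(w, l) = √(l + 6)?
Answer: -28*√2/101 ≈ -0.39206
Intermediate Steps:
B(w, l) = √(6 + l)
28*(B(6, 2)/(-202)) = 28*(√(6 + 2)/(-202)) = 28*(√8*(-1/202)) = 28*((2*√2)*(-1/202)) = 28*(-√2/101) = -28*√2/101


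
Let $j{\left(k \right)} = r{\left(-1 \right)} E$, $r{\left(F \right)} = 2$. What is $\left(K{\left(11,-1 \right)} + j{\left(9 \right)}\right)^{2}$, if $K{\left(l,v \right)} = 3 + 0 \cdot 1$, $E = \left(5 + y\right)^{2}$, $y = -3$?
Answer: $121$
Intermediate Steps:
$E = 4$ ($E = \left(5 - 3\right)^{2} = 2^{2} = 4$)
$j{\left(k \right)} = 8$ ($j{\left(k \right)} = 2 \cdot 4 = 8$)
$K{\left(l,v \right)} = 3$ ($K{\left(l,v \right)} = 3 + 0 = 3$)
$\left(K{\left(11,-1 \right)} + j{\left(9 \right)}\right)^{2} = \left(3 + 8\right)^{2} = 11^{2} = 121$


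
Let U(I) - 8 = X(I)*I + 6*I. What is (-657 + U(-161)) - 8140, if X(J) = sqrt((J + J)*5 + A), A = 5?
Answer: -9755 - 161*I*sqrt(1605) ≈ -9755.0 - 6450.1*I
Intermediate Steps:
X(J) = sqrt(5 + 10*J) (X(J) = sqrt((J + J)*5 + 5) = sqrt((2*J)*5 + 5) = sqrt(10*J + 5) = sqrt(5 + 10*J))
U(I) = 8 + 6*I + I*sqrt(5 + 10*I) (U(I) = 8 + (sqrt(5 + 10*I)*I + 6*I) = 8 + (I*sqrt(5 + 10*I) + 6*I) = 8 + (6*I + I*sqrt(5 + 10*I)) = 8 + 6*I + I*sqrt(5 + 10*I))
(-657 + U(-161)) - 8140 = (-657 + (8 + 6*(-161) - 161*sqrt(5 + 10*(-161)))) - 8140 = (-657 + (8 - 966 - 161*sqrt(5 - 1610))) - 8140 = (-657 + (8 - 966 - 161*I*sqrt(1605))) - 8140 = (-657 + (-958 - 161*I*sqrt(1605))) - 8140 = (-1615 - 161*I*sqrt(1605)) - 8140 = -9755 - 161*I*sqrt(1605)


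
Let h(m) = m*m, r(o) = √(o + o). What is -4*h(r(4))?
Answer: -32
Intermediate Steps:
r(o) = √2*√o (r(o) = √(2*o) = √2*√o)
h(m) = m²
-4*h(r(4)) = -4*(√2*√4)² = -4*(√2*2)² = -4*(2*√2)² = -4*8 = -32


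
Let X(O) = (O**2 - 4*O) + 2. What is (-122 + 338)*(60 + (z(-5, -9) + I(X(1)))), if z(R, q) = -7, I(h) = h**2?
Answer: 11664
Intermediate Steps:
X(O) = 2 + O**2 - 4*O
(-122 + 338)*(60 + (z(-5, -9) + I(X(1)))) = (-122 + 338)*(60 + (-7 + (2 + 1**2 - 4*1)**2)) = 216*(60 + (-7 + (2 + 1 - 4)**2)) = 216*(60 + (-7 + (-1)**2)) = 216*(60 + (-7 + 1)) = 216*(60 - 6) = 216*54 = 11664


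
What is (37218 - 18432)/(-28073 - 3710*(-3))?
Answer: -18786/16943 ≈ -1.1088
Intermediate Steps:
(37218 - 18432)/(-28073 - 3710*(-3)) = 18786/(-28073 + 11130) = 18786/(-16943) = 18786*(-1/16943) = -18786/16943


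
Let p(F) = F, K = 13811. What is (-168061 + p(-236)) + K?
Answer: -154486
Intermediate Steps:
(-168061 + p(-236)) + K = (-168061 - 236) + 13811 = -168297 + 13811 = -154486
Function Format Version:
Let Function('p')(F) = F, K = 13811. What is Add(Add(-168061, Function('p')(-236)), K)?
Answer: -154486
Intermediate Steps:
Add(Add(-168061, Function('p')(-236)), K) = Add(Add(-168061, -236), 13811) = Add(-168297, 13811) = -154486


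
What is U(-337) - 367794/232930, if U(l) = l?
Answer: -39432602/116465 ≈ -338.58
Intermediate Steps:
U(-337) - 367794/232930 = -337 - 367794/232930 = -337 - 367794*1/232930 = -337 - 183897/116465 = -39432602/116465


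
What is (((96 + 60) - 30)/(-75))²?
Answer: 1764/625 ≈ 2.8224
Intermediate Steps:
(((96 + 60) - 30)/(-75))² = ((156 - 30)*(-1/75))² = (126*(-1/75))² = (-42/25)² = 1764/625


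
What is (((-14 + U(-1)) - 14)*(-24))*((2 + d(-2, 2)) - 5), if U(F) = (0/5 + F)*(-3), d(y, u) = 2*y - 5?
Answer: -7200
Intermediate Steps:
d(y, u) = -5 + 2*y
U(F) = -3*F (U(F) = (0*(⅕) + F)*(-3) = (0 + F)*(-3) = F*(-3) = -3*F)
(((-14 + U(-1)) - 14)*(-24))*((2 + d(-2, 2)) - 5) = (((-14 - 3*(-1)) - 14)*(-24))*((2 + (-5 + 2*(-2))) - 5) = (((-14 + 3) - 14)*(-24))*((2 + (-5 - 4)) - 5) = ((-11 - 14)*(-24))*((2 - 9) - 5) = (-25*(-24))*(-7 - 5) = 600*(-12) = -7200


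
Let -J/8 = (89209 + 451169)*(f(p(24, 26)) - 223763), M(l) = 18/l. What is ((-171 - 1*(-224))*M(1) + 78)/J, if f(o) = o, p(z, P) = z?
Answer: 43/40301211114 ≈ 1.0670e-9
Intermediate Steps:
J = 967229066736 (J = -8*(89209 + 451169)*(24 - 223763) = -4323024*(-223739) = -8*(-120903633342) = 967229066736)
((-171 - 1*(-224))*M(1) + 78)/J = ((-171 - 1*(-224))*(18/1) + 78)/967229066736 = ((-171 + 224)*(18*1) + 78)*(1/967229066736) = (53*18 + 78)*(1/967229066736) = (954 + 78)*(1/967229066736) = 1032*(1/967229066736) = 43/40301211114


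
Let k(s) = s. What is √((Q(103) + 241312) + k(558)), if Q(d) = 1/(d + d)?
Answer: √10263995526/206 ≈ 491.80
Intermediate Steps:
Q(d) = 1/(2*d)
√((Q(103) + 241312) + k(558)) = √(((½)/103 + 241312) + 558) = √(((½)*(1/103) + 241312) + 558) = √((1/206 + 241312) + 558) = √(49710273/206 + 558) = √(49825221/206) = √10263995526/206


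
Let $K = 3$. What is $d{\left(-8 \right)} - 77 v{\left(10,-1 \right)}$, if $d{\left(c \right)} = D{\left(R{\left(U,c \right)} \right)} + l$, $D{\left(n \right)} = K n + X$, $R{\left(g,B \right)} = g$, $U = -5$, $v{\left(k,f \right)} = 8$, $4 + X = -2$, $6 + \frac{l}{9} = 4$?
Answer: $-655$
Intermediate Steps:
$l = -18$ ($l = -54 + 9 \cdot 4 = -54 + 36 = -18$)
$X = -6$ ($X = -4 - 2 = -6$)
$D{\left(n \right)} = -6 + 3 n$ ($D{\left(n \right)} = 3 n - 6 = -6 + 3 n$)
$d{\left(c \right)} = -39$ ($d{\left(c \right)} = \left(-6 + 3 \left(-5\right)\right) - 18 = \left(-6 - 15\right) - 18 = -21 - 18 = -39$)
$d{\left(-8 \right)} - 77 v{\left(10,-1 \right)} = -39 - 616 = -655$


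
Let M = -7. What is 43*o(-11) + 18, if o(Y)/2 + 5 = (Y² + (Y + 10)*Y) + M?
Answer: 10338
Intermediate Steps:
o(Y) = -24 + 2*Y² + 2*Y*(10 + Y) (o(Y) = -10 + 2*((Y² + (Y + 10)*Y) - 7) = -10 + 2*((Y² + (10 + Y)*Y) - 7) = -10 + 2*((Y² + Y*(10 + Y)) - 7) = -10 + 2*(-7 + Y² + Y*(10 + Y)) = -10 + (-14 + 2*Y² + 2*Y*(10 + Y)) = -24 + 2*Y² + 2*Y*(10 + Y))
43*o(-11) + 18 = 43*(-24 + 4*(-11)² + 20*(-11)) + 18 = 43*(-24 + 4*121 - 220) + 18 = 43*(-24 + 484 - 220) + 18 = 43*240 + 18 = 10320 + 18 = 10338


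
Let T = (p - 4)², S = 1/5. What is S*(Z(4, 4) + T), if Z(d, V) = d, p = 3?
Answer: 1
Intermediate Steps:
S = ⅕ ≈ 0.20000
T = 1 (T = (3 - 4)² = (-1)² = 1)
S*(Z(4, 4) + T) = (4 + 1)/5 = (⅕)*5 = 1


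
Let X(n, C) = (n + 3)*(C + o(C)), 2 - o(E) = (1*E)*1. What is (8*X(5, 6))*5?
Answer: 640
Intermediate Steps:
o(E) = 2 - E (o(E) = 2 - 1*E = 2 - E)
X(n, C) = 6 + 2*n (X(n, C) = (n + 3)*(C + (2 - C)) = (3 + n)*2 = 6 + 2*n)
(8*X(5, 6))*5 = (8*(6 + 2*5))*5 = (8*(6 + 10))*5 = (8*16)*5 = 128*5 = 640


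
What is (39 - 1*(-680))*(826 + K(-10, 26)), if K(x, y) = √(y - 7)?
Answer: 593894 + 719*√19 ≈ 5.9703e+5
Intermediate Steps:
K(x, y) = √(-7 + y)
(39 - 1*(-680))*(826 + K(-10, 26)) = (39 - 1*(-680))*(826 + √(-7 + 26)) = (39 + 680)*(826 + √19) = 719*(826 + √19) = 593894 + 719*√19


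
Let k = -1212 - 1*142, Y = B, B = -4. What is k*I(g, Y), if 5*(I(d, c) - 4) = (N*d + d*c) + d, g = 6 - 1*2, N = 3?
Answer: -5416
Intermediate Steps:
Y = -4
g = 4 (g = 6 - 2 = 4)
I(d, c) = 4 + 4*d/5 + c*d/5 (I(d, c) = 4 + ((3*d + d*c) + d)/5 = 4 + ((3*d + c*d) + d)/5 = 4 + (4*d + c*d)/5 = 4 + (4*d/5 + c*d/5) = 4 + 4*d/5 + c*d/5)
k = -1354 (k = -1212 - 142 = -1354)
k*I(g, Y) = -1354*(4 + (4/5)*4 + (1/5)*(-4)*4) = -1354*(4 + 16/5 - 16/5) = -1354*4 = -5416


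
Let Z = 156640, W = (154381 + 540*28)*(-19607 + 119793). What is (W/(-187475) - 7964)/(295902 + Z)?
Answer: -9237339043/42420155725 ≈ -0.21776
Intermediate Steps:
W = 16981627186 (W = (154381 + 15120)*100186 = 169501*100186 = 16981627186)
(W/(-187475) - 7964)/(295902 + Z) = (16981627186/(-187475) - 7964)/(295902 + 156640) = (16981627186*(-1/187475) - 7964)/452542 = (-16981627186/187475 - 7964)*(1/452542) = -18474678086/187475*1/452542 = -9237339043/42420155725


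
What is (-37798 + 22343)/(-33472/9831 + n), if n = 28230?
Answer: -13812555/25226878 ≈ -0.54753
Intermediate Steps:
(-37798 + 22343)/(-33472/9831 + n) = (-37798 + 22343)/(-33472/9831 + 28230) = -15455/(-33472*1/9831 + 28230) = -15455/(-33472/9831 + 28230) = -15455/277495658/9831 = -15455*9831/277495658 = -13812555/25226878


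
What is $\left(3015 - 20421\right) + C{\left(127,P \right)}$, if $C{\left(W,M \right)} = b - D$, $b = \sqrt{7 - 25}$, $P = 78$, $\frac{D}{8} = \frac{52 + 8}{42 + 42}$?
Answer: $- \frac{121882}{7} + 3 i \sqrt{2} \approx -17412.0 + 4.2426 i$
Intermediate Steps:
$D = \frac{40}{7}$ ($D = 8 \frac{52 + 8}{42 + 42} = 8 \cdot \frac{60}{84} = 8 \cdot 60 \cdot \frac{1}{84} = 8 \cdot \frac{5}{7} = \frac{40}{7} \approx 5.7143$)
$b = 3 i \sqrt{2}$ ($b = \sqrt{-18} = 3 i \sqrt{2} \approx 4.2426 i$)
$C{\left(W,M \right)} = - \frac{40}{7} + 3 i \sqrt{2}$ ($C{\left(W,M \right)} = 3 i \sqrt{2} - \frac{40}{7} = - \frac{40}{7} + 3 i \sqrt{2}$)
$\left(3015 - 20421\right) + C{\left(127,P \right)} = \left(3015 - 20421\right) - \left(\frac{40}{7} - 3 i \sqrt{2}\right) = -17406 - \left(\frac{40}{7} - 3 i \sqrt{2}\right) = - \frac{121882}{7} + 3 i \sqrt{2}$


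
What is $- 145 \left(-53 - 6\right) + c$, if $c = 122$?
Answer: $8677$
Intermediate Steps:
$- 145 \left(-53 - 6\right) + c = - 145 \left(-53 - 6\right) + 122 = \left(-145\right) \left(-59\right) + 122 = 8555 + 122 = 8677$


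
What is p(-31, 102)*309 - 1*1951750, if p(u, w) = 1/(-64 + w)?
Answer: -74166191/38 ≈ -1.9517e+6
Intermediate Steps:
p(-31, 102)*309 - 1*1951750 = 309/(-64 + 102) - 1*1951750 = 309/38 - 1951750 = -74166191/38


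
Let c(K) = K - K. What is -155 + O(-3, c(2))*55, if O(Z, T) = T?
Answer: -155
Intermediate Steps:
c(K) = 0
-155 + O(-3, c(2))*55 = -155 + 0*55 = -155 + 0 = -155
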